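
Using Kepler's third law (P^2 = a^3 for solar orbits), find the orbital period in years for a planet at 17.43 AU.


P = a^(3/2) = 17.43^1.5 = 72.7689

72.7689 years


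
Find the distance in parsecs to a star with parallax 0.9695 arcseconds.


d = 1/p = 1/0.9695 = 1.0315

1.0315 pc


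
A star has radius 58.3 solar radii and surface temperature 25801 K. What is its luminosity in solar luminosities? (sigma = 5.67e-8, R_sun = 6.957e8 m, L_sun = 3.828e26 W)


R = 58.3 * 6.957e8 m = 4.055931e+10 m. L = 4*pi*R^2*sigma*T^4 = 4*pi*(4.055931e+10)^2 * 5.67e-8 * 25801^4 = 5.194218254e+32 W. L/L_sun = 5.194218254e+32 / 3.828e26 = 1.357e+06

1.357e+06 L_sun


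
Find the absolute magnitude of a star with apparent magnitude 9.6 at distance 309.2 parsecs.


M = m - 5*log10(d) + 5 = 9.6 - 5*log10(309.2) + 5 = 2.1488

2.1488


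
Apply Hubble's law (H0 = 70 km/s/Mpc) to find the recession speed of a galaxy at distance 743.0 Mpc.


v = H0 * d = 70 * 743.0 = 52010.0

52010.0 km/s


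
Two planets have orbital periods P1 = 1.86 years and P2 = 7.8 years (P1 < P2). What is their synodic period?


1/P_syn = |1/P1 - 1/P2| = |1/1.86 - 1/7.8| => P_syn = 2.4424

2.4424 years


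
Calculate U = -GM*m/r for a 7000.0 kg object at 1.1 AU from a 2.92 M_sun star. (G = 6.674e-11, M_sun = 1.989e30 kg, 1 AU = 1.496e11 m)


M = 2.92 * 1.989e30 kg = 5.80788e+30 kg; r = 1.1 AU * 1.496e11 m/AU = 1.6456e+11 m. U = -GM*m/r = -(6.674e-11 * 5.80788e+30 * 7000.0) / 1.6456e+11 = -1.649e+13

-1.649e+13 J


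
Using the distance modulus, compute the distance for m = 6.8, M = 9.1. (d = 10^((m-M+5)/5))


d = 10^((m - M + 5)/5) = 10^((6.8 - 9.1 + 5)/5) = 3.4674

3.4674 pc


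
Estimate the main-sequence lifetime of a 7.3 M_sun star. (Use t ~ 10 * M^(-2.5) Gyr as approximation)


t = 10 * M^(-2.5) = 10 * 7.3^(-2.5) = 0.0695

0.0695 Gyr


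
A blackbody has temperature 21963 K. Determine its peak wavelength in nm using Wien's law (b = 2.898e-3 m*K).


lam_max = b / T = 2.898e-3 / 21963 = 1.319e-07 m = 131.9492 nm

131.9492 nm


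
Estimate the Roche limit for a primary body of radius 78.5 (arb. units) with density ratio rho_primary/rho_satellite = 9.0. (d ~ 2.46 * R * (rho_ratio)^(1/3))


d_Roche = 2.46 * 78.5 * 9.0^(1/3) = 401.685

401.685


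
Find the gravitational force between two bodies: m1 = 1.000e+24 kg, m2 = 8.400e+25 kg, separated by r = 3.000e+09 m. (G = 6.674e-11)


F = G*m1*m2/r^2 = 6.674e-11 * 1.000e+24 * 8.400e+25 / (3.000e+09)^2 = 6.674e-11 * 8.400e+49 / 9.000e+18 = 6.229e+20

6.229e+20 N


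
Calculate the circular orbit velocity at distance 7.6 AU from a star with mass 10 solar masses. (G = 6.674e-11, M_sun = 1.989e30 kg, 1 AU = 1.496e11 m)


v = sqrt(GM/r) = sqrt(6.674e-11 * 1.989e+31 / 1.137e+12) = 34169.443

34169.443 m/s


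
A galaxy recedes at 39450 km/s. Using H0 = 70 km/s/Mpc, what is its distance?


d = v / H0 = 39450 / 70 = 563.5714

563.5714 Mpc


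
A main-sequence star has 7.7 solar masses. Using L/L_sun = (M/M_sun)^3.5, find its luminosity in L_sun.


L/L_sun = (M/M_sun)^3.5 = 7.7^3.5 = 1266.8277

1266.8277 L_sun


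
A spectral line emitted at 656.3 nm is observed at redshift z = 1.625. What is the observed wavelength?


lam_obs = lam_emit * (1 + z) = 656.3 * (1 + 1.625) = 1722.7875

1722.7875 nm


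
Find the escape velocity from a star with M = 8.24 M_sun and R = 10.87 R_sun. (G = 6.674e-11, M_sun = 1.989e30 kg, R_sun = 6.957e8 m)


M = 8.24 * 1.989e30 kg = 1.638936e+31 kg; R = 10.87 * 6.957e8 m = 7.562259e+09 m. v_esc = sqrt(2GM/R) = sqrt(2 * 6.674e-11 * 1.638936e+31 / 7.562259e+09) = 537852.6623

537852.6623 m/s


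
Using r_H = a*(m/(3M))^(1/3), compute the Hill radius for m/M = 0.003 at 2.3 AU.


r_H = a * (m/3M)^(1/3) = 2.3 * (0.003/3)^(1/3) = 0.23

0.23 AU


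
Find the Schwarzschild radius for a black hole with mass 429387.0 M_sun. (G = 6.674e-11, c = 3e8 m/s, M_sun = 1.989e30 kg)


M = 429387.0 * 1.989e30 kg = 8.54050743e+35 kg. rs = 2GM/c^2 = 2 * 6.674e-11 * 8.54050743e+35 / (3e8)^2 = 1.267e+09

1.267e+09 m


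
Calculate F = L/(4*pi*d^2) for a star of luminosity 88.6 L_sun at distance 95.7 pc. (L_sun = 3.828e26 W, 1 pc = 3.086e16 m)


F = L / (4*pi*d^2) = 3.392e+28 / (4*pi*(2.953e+18)^2) = 3.094e-10

3.094e-10 W/m^2


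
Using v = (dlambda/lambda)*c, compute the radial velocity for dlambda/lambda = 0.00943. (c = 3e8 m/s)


v = (dlambda/lambda) * c = 0.00943 * 3e8 = 2.829e+06

2.829e+06 m/s


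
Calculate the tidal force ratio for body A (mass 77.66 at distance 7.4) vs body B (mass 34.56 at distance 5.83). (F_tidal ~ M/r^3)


Ratio = (M1/r1^3) / (M2/r2^3) = (77.66/7.4^3) / (34.56/5.83^3) = 1.0988

1.0988


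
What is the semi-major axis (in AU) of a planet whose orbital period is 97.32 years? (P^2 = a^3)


a = P^(2/3) = 97.32^(2/3) = 21.1577

21.1577 AU


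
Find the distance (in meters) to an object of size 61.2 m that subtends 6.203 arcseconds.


D = size / theta_rad, theta_rad = 6.203 * pi/(180*3600) = 3.007e-05, D = 2.035e+06

2.035e+06 m


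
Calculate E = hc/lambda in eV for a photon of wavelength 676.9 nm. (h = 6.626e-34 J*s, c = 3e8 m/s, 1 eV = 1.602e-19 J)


E = hc/lambda = 6.626e-34 * 3e8 / 6.769e-07 = 2.937e-19 J = 1.8331 eV

1.8331 eV


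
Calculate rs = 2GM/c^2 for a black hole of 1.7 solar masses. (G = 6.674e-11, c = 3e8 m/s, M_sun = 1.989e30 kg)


M = 1.7 * 1.989e30 kg = 3.3813e+30 kg. rs = 2GM/c^2 = 2 * 6.674e-11 * 3.3813e+30 / (3e8)^2 = 5014.8436

5014.8436 m


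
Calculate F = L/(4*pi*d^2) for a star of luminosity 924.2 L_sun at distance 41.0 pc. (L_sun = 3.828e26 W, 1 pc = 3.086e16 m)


F = L / (4*pi*d^2) = 3.538e+29 / (4*pi*(1.265e+18)^2) = 1.759e-08

1.759e-08 W/m^2


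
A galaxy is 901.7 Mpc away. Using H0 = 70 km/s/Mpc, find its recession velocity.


v = H0 * d = 70 * 901.7 = 63119.0

63119.0 km/s


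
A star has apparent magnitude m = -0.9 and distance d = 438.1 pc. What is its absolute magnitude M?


M = m - 5*log10(d) + 5 = -0.9 - 5*log10(438.1) + 5 = -9.1079

-9.1079


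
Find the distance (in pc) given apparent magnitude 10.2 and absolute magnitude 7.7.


d = 10^((m - M + 5)/5) = 10^((10.2 - 7.7 + 5)/5) = 31.6228

31.6228 pc


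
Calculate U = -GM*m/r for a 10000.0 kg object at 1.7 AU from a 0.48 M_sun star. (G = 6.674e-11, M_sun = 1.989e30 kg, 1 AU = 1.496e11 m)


M = 0.48 * 1.989e30 kg = 9.5472e+29 kg; r = 1.7 AU * 1.496e11 m/AU = 2.5432e+11 m. U = -GM*m/r = -(6.674e-11 * 9.5472e+29 * 10000.0) / 2.5432e+11 = -2.505e+12

-2.505e+12 J


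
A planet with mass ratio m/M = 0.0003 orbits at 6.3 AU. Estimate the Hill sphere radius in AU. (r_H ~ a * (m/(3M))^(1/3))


r_H = a * (m/3M)^(1/3) = 6.3 * (0.0003/3)^(1/3) = 0.2924

0.2924 AU


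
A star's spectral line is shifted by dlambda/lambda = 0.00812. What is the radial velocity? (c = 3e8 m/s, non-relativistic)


v = (dlambda/lambda) * c = 0.00812 * 3e8 = 2.436e+06

2.436e+06 m/s


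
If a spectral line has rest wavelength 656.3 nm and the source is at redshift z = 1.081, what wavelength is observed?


lam_obs = lam_emit * (1 + z) = 656.3 * (1 + 1.081) = 1365.7603

1365.7603 nm


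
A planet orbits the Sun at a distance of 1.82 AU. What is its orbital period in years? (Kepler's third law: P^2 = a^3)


P = a^(3/2) = 1.82^1.5 = 2.4553

2.4553 years


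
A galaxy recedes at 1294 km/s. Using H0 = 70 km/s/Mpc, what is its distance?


d = v / H0 = 1294 / 70 = 18.4857

18.4857 Mpc


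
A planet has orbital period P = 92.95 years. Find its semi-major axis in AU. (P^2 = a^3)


a = P^(2/3) = 92.95^(2/3) = 20.5195

20.5195 AU


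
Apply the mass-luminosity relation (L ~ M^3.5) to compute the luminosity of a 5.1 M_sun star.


L/L_sun = (M/M_sun)^3.5 = 5.1^3.5 = 299.5681

299.5681 L_sun


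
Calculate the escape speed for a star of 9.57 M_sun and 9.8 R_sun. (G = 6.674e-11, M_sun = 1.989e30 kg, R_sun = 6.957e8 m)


M = 9.57 * 1.989e30 kg = 1.903473e+31 kg; R = 9.8 * 6.957e8 m = 6.81786e+09 m. v_esc = sqrt(2GM/R) = sqrt(2 * 6.674e-11 * 1.903473e+31 / 6.81786e+09) = 610460.2918

610460.2918 m/s


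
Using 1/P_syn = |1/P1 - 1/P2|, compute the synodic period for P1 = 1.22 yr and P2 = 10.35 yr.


1/P_syn = |1/P1 - 1/P2| = |1/1.22 - 1/10.35| => P_syn = 1.383

1.383 years


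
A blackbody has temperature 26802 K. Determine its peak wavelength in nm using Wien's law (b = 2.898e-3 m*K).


lam_max = b / T = 2.898e-3 / 26802 = 1.081e-07 m = 108.1263 nm

108.1263 nm


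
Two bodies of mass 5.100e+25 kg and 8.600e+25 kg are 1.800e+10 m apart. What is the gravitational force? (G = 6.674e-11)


F = G*m1*m2/r^2 = 6.674e-11 * 5.100e+25 * 8.600e+25 / (1.800e+10)^2 = 6.674e-11 * 4.386e+51 / 3.240e+20 = 9.035e+20

9.035e+20 N


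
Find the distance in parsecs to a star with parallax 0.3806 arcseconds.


d = 1/p = 1/0.3806 = 2.6274

2.6274 pc


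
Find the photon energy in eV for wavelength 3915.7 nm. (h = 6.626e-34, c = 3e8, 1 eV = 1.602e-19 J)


E = hc/lambda = 6.626e-34 * 3e8 / 3.916e-06 = 5.076e-20 J = 0.3169 eV

0.3169 eV


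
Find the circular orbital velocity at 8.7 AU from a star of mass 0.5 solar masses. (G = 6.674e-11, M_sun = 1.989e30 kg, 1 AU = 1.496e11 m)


v = sqrt(GM/r) = sqrt(6.674e-11 * 9.945e+29 / 1.302e+12) = 7141.1815

7141.1815 m/s


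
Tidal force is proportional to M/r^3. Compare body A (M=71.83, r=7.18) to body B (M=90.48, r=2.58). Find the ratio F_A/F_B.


Ratio = (M1/r1^3) / (M2/r2^3) = (71.83/7.18^3) / (90.48/2.58^3) = 0.0368

0.0368


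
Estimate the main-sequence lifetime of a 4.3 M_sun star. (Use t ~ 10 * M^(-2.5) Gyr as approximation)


t = 10 * M^(-2.5) = 10 * 4.3^(-2.5) = 0.2608

0.2608 Gyr


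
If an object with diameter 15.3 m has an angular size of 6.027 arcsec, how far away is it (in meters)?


D = size / theta_rad, theta_rad = 6.027 * pi/(180*3600) = 2.922e-05, D = 523618.9706

523618.9706 m


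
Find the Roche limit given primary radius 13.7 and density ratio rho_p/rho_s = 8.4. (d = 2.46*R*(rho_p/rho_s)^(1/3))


d_Roche = 2.46 * 13.7 * 8.4^(1/3) = 68.5092

68.5092


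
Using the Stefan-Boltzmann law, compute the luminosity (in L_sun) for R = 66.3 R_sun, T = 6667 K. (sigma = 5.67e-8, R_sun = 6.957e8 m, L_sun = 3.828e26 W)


R = 66.3 * 6.957e8 m = 4.612491e+10 m. L = 4*pi*R^2*sigma*T^4 = 4*pi*(4.612491e+10)^2 * 5.67e-8 * 6667^4 = 2.994924006e+30 W. L/L_sun = 2.994924006e+30 / 3.828e26 = 7823.7304

7823.7304 L_sun


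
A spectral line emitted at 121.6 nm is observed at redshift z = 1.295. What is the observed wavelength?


lam_obs = lam_emit * (1 + z) = 121.6 * (1 + 1.295) = 279.072

279.072 nm


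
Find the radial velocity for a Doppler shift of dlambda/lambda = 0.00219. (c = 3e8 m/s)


v = (dlambda/lambda) * c = 0.00219 * 3e8 = 657000.0

657000.0 m/s


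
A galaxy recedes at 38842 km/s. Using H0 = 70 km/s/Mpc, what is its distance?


d = v / H0 = 38842 / 70 = 554.8857

554.8857 Mpc


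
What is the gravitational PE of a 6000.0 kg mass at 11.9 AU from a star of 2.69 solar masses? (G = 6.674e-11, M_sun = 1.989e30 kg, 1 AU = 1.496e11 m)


M = 2.69 * 1.989e30 kg = 5.35041e+30 kg; r = 11.9 AU * 1.496e11 m/AU = 1.78024e+12 m. U = -GM*m/r = -(6.674e-11 * 5.35041e+30 * 6000.0) / 1.78024e+12 = -1.203e+12

-1.203e+12 J


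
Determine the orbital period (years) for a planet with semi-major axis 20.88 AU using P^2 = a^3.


P = a^(3/2) = 20.88^1.5 = 95.4104

95.4104 years


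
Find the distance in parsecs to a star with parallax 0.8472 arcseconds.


d = 1/p = 1/0.8472 = 1.1804

1.1804 pc


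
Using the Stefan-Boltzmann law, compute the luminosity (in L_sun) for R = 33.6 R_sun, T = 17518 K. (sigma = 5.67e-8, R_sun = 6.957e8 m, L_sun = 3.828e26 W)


R = 33.6 * 6.957e8 m = 2.337552e+10 m. L = 4*pi*R^2*sigma*T^4 = 4*pi*(2.337552e+10)^2 * 5.67e-8 * 17518^4 = 3.666515898e+31 W. L/L_sun = 3.666515898e+31 / 3.828e26 = 95781.502

95781.502 L_sun


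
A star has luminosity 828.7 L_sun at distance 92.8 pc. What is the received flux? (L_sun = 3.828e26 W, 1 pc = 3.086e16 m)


F = L / (4*pi*d^2) = 3.172e+29 / (4*pi*(2.864e+18)^2) = 3.078e-09

3.078e-09 W/m^2


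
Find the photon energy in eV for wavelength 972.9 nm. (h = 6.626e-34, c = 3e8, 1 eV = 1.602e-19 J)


E = hc/lambda = 6.626e-34 * 3e8 / 9.729e-07 = 2.043e-19 J = 1.2754 eV

1.2754 eV


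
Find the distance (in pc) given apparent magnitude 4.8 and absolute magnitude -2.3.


d = 10^((m - M + 5)/5) = 10^((4.8 - -2.3 + 5)/5) = 263.0268

263.0268 pc


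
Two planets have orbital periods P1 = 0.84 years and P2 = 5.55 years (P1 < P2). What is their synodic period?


1/P_syn = |1/P1 - 1/P2| = |1/0.84 - 1/5.55| => P_syn = 0.9898

0.9898 years


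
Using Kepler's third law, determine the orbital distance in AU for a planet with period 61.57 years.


a = P^(2/3) = 61.57^(2/3) = 15.5924

15.5924 AU


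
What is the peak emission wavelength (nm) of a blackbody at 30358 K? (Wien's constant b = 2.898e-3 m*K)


lam_max = b / T = 2.898e-3 / 30358 = 9.546e-08 m = 95.4608 nm

95.4608 nm


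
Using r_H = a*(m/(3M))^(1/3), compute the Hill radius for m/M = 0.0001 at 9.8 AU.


r_H = a * (m/3M)^(1/3) = 9.8 * (0.0001/3)^(1/3) = 0.3154

0.3154 AU


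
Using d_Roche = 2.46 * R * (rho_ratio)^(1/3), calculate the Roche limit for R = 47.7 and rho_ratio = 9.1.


d_Roche = 2.46 * 47.7 * 9.1^(1/3) = 244.9819

244.9819


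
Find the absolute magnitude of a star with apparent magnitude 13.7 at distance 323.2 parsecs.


M = m - 5*log10(d) + 5 = 13.7 - 5*log10(323.2) + 5 = 6.1526

6.1526


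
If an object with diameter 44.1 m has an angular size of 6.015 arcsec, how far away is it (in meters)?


D = size / theta_rad, theta_rad = 6.015 * pi/(180*3600) = 2.916e-05, D = 1.512e+06

1.512e+06 m


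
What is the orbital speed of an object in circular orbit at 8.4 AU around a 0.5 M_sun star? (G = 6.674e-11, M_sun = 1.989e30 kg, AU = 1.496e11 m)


v = sqrt(GM/r) = sqrt(6.674e-11 * 9.945e+29 / 1.257e+12) = 7267.5839

7267.5839 m/s


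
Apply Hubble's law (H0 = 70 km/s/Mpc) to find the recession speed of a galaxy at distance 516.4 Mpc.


v = H0 * d = 70 * 516.4 = 36148.0

36148.0 km/s


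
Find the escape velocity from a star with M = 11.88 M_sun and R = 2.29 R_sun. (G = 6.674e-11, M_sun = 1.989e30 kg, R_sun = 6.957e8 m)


M = 11.88 * 1.989e30 kg = 2.362932e+31 kg; R = 2.29 * 6.957e8 m = 1.593153e+09 m. v_esc = sqrt(2GM/R) = sqrt(2 * 6.674e-11 * 2.362932e+31 / 1.593153e+09) = 1.407e+06

1.407e+06 m/s


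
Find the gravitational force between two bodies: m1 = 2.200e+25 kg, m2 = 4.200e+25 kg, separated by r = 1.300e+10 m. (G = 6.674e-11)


F = G*m1*m2/r^2 = 6.674e-11 * 2.200e+25 * 4.200e+25 / (1.300e+10)^2 = 6.674e-11 * 9.240e+50 / 1.690e+20 = 3.649e+20

3.649e+20 N


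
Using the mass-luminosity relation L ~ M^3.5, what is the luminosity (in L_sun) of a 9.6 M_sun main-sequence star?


L/L_sun = (M/M_sun)^3.5 = 9.6^3.5 = 2741.2542

2741.2542 L_sun


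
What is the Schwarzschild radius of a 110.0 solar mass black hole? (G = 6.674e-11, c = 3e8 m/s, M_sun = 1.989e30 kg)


M = 110.0 * 1.989e30 kg = 2.1879e+32 kg. rs = 2GM/c^2 = 2 * 6.674e-11 * 2.1879e+32 / (3e8)^2 = 324489.88

324489.88 m


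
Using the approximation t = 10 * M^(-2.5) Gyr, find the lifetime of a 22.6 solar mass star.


t = 10 * M^(-2.5) = 10 * 22.6^(-2.5) = 0.0041

0.0041 Gyr


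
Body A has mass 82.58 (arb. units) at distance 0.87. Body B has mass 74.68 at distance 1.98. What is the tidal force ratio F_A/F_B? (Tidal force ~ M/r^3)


Ratio = (M1/r1^3) / (M2/r2^3) = (82.58/0.87^3) / (74.68/1.98^3) = 13.0349

13.0349


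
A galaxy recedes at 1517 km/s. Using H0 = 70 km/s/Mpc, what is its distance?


d = v / H0 = 1517 / 70 = 21.6714

21.6714 Mpc


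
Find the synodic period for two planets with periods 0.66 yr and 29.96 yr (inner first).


1/P_syn = |1/P1 - 1/P2| = |1/0.66 - 1/29.96| => P_syn = 0.6749

0.6749 years


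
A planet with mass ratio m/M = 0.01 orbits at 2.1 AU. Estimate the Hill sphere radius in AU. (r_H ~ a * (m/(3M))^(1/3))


r_H = a * (m/3M)^(1/3) = 2.1 * (0.01/3)^(1/3) = 0.3137

0.3137 AU


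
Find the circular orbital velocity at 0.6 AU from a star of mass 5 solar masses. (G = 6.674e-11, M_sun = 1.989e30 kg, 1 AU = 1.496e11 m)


v = sqrt(GM/r) = sqrt(6.674e-11 * 9.945e+30 / 8.976e+10) = 85991.2126

85991.2126 m/s


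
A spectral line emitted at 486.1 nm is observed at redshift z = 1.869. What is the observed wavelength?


lam_obs = lam_emit * (1 + z) = 486.1 * (1 + 1.869) = 1394.6209

1394.6209 nm


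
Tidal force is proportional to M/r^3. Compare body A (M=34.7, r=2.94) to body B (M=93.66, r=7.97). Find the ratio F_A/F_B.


Ratio = (M1/r1^3) / (M2/r2^3) = (34.7/2.94^3) / (93.66/7.97^3) = 7.3809

7.3809


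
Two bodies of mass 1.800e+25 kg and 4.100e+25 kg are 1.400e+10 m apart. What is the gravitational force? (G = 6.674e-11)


F = G*m1*m2/r^2 = 6.674e-11 * 1.800e+25 * 4.100e+25 / (1.400e+10)^2 = 6.674e-11 * 7.380e+50 / 1.960e+20 = 2.513e+20

2.513e+20 N


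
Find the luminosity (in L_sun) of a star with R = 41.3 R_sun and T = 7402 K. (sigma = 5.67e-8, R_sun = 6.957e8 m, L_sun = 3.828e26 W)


R = 41.3 * 6.957e8 m = 2.873241e+10 m. L = 4*pi*R^2*sigma*T^4 = 4*pi*(2.873241e+10)^2 * 5.67e-8 * 7402^4 = 1.765766837e+30 W. L/L_sun = 1.765766837e+30 / 3.828e26 = 4612.766

4612.766 L_sun


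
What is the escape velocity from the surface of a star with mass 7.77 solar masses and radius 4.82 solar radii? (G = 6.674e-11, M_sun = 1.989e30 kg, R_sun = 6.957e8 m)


M = 7.77 * 1.989e30 kg = 1.545453e+31 kg; R = 4.82 * 6.957e8 m = 3.353274e+09 m. v_esc = sqrt(2GM/R) = sqrt(2 * 6.674e-11 * 1.545453e+31 / 3.353274e+09) = 784334.7902

784334.7902 m/s


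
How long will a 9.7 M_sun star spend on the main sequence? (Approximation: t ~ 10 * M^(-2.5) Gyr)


t = 10 * M^(-2.5) = 10 * 9.7^(-2.5) = 0.0341

0.0341 Gyr


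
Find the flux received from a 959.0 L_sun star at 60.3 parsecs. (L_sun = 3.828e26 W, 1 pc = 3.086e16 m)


F = L / (4*pi*d^2) = 3.671e+29 / (4*pi*(1.861e+18)^2) = 8.436e-09

8.436e-09 W/m^2


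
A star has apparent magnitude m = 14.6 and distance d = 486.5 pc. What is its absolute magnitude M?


M = m - 5*log10(d) + 5 = 14.6 - 5*log10(486.5) + 5 = 6.1646

6.1646


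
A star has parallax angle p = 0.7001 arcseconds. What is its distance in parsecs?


d = 1/p = 1/0.7001 = 1.4284

1.4284 pc


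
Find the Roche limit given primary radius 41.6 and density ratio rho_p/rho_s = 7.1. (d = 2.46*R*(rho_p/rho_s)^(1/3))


d_Roche = 2.46 * 41.6 * 7.1^(1/3) = 196.6895

196.6895


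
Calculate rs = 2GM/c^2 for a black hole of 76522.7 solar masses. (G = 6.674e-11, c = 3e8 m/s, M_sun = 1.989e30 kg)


M = 76522.7 * 1.989e30 kg = 1.522036503e+35 kg. rs = 2GM/c^2 = 2 * 6.674e-11 * 1.522036503e+35 / (3e8)^2 = 2.257e+08

2.257e+08 m


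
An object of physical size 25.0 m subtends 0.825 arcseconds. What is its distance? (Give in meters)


D = size / theta_rad, theta_rad = 0.825 * pi/(180*3600) = 4.000e-06, D = 6.250e+06

6.250e+06 m


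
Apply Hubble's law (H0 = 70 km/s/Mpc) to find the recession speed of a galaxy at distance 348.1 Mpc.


v = H0 * d = 70 * 348.1 = 24367.0

24367.0 km/s


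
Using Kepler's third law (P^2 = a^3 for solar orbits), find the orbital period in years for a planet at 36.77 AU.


P = a^(3/2) = 36.77^1.5 = 222.9669

222.9669 years


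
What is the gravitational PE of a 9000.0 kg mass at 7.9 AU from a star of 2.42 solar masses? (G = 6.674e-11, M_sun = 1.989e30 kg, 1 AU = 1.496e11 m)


M = 2.42 * 1.989e30 kg = 4.81338e+30 kg; r = 7.9 AU * 1.496e11 m/AU = 1.18184e+12 m. U = -GM*m/r = -(6.674e-11 * 4.81338e+30 * 9000.0) / 1.18184e+12 = -2.446e+12

-2.446e+12 J


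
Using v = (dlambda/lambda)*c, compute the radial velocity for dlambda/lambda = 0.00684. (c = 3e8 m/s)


v = (dlambda/lambda) * c = 0.00684 * 3e8 = 2.052e+06

2.052e+06 m/s


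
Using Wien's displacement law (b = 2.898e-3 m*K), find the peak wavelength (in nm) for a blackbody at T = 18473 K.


lam_max = b / T = 2.898e-3 / 18473 = 1.569e-07 m = 156.8776 nm

156.8776 nm


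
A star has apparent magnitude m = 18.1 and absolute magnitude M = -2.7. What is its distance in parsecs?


d = 10^((m - M + 5)/5) = 10^((18.1 - -2.7 + 5)/5) = 144543.9771

144543.9771 pc


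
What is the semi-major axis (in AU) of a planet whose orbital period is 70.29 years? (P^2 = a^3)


a = P^(2/3) = 70.29^(2/3) = 17.0319

17.0319 AU


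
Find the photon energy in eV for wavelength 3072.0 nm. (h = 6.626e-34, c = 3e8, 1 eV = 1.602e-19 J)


E = hc/lambda = 6.626e-34 * 3e8 / 3.072e-06 = 6.471e-20 J = 0.4039 eV

0.4039 eV


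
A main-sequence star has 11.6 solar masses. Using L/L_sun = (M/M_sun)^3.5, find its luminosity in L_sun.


L/L_sun = (M/M_sun)^3.5 = 11.6^3.5 = 5316.2202

5316.2202 L_sun


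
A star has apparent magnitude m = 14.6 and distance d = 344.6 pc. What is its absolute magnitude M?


M = m - 5*log10(d) + 5 = 14.6 - 5*log10(344.6) + 5 = 6.9134

6.9134


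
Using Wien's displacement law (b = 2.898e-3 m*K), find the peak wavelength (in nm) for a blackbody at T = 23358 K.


lam_max = b / T = 2.898e-3 / 23358 = 1.241e-07 m = 124.0688 nm

124.0688 nm


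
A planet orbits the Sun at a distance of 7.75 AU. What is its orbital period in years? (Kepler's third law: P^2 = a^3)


P = a^(3/2) = 7.75^1.5 = 21.5751

21.5751 years


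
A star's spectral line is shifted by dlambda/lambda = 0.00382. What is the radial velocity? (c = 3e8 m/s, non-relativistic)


v = (dlambda/lambda) * c = 0.00382 * 3e8 = 1.146e+06

1.146e+06 m/s


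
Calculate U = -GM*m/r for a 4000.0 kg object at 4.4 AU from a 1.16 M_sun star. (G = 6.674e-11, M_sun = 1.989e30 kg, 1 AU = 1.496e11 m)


M = 1.16 * 1.989e30 kg = 2.30724e+30 kg; r = 4.4 AU * 1.496e11 m/AU = 6.5824e+11 m. U = -GM*m/r = -(6.674e-11 * 2.30724e+30 * 4000.0) / 6.5824e+11 = -9.357e+11

-9.357e+11 J


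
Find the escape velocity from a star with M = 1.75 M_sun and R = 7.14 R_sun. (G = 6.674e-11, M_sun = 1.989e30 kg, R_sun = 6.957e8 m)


M = 1.75 * 1.989e30 kg = 3.48075e+30 kg; R = 7.14 * 6.957e8 m = 4.967298e+09 m. v_esc = sqrt(2GM/R) = sqrt(2 * 6.674e-11 * 3.48075e+30 / 4.967298e+09) = 305833.044

305833.044 m/s


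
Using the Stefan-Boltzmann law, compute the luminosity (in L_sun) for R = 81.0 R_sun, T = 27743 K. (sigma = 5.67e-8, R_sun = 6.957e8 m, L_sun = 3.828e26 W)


R = 81.0 * 6.957e8 m = 5.63517e+10 m. L = 4*pi*R^2*sigma*T^4 = 4*pi*(5.63517e+10)^2 * 5.67e-8 * 27743^4 = 1.340357519e+33 W. L/L_sun = 1.340357519e+33 / 3.828e26 = 3.501e+06

3.501e+06 L_sun


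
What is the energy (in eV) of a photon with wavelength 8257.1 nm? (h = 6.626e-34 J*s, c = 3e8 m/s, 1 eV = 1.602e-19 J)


E = hc/lambda = 6.626e-34 * 3e8 / 8.257e-06 = 2.407e-20 J = 0.1503 eV

0.1503 eV


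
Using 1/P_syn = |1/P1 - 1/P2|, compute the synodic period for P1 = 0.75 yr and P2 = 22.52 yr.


1/P_syn = |1/P1 - 1/P2| = |1/0.75 - 1/22.52| => P_syn = 0.7758

0.7758 years


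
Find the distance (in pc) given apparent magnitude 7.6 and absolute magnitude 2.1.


d = 10^((m - M + 5)/5) = 10^((7.6 - 2.1 + 5)/5) = 125.8925

125.8925 pc


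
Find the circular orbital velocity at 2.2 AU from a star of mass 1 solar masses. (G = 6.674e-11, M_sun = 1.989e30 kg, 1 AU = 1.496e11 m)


v = sqrt(GM/r) = sqrt(6.674e-11 * 1.989e+30 / 3.291e+11) = 20083.2205

20083.2205 m/s


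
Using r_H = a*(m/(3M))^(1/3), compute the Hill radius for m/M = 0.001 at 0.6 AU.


r_H = a * (m/3M)^(1/3) = 0.6 * (0.001/3)^(1/3) = 0.0416

0.0416 AU


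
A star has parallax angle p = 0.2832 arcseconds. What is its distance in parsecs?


d = 1/p = 1/0.2832 = 3.5311

3.5311 pc


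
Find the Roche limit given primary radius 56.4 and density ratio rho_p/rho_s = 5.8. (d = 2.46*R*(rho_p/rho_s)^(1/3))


d_Roche = 2.46 * 56.4 * 5.8^(1/3) = 249.2816

249.2816


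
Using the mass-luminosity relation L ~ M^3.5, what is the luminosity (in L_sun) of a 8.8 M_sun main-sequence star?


L/L_sun = (M/M_sun)^3.5 = 8.8^3.5 = 2021.5726

2021.5726 L_sun


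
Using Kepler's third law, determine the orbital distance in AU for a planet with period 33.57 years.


a = P^(2/3) = 33.57^(2/3) = 10.4064

10.4064 AU


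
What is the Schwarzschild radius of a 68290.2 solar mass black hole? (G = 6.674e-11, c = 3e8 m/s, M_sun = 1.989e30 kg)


M = 68290.2 * 1.989e30 kg = 1.358292078e+35 kg. rs = 2GM/c^2 = 2 * 6.674e-11 * 1.358292078e+35 / (3e8)^2 = 2.014e+08

2.014e+08 m


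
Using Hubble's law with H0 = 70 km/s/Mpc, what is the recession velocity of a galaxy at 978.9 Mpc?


v = H0 * d = 70 * 978.9 = 68523.0

68523.0 km/s


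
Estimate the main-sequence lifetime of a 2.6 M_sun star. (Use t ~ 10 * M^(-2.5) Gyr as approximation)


t = 10 * M^(-2.5) = 10 * 2.6^(-2.5) = 0.9174

0.9174 Gyr


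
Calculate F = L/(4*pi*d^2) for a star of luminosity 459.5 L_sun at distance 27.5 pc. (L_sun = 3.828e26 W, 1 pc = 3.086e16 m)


F = L / (4*pi*d^2) = 1.759e+29 / (4*pi*(8.486e+17)^2) = 1.944e-08

1.944e-08 W/m^2


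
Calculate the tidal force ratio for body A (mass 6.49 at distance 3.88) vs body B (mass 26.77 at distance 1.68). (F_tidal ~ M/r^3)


Ratio = (M1/r1^3) / (M2/r2^3) = (6.49/3.88^3) / (26.77/1.68^3) = 0.0197

0.0197


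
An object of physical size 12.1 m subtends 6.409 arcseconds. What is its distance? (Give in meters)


D = size / theta_rad, theta_rad = 6.409 * pi/(180*3600) = 3.107e-05, D = 389421.7749

389421.7749 m


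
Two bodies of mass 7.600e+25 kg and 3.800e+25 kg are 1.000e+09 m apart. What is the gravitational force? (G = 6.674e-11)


F = G*m1*m2/r^2 = 6.674e-11 * 7.600e+25 * 3.800e+25 / (1.000e+09)^2 = 6.674e-11 * 2.888e+51 / 1.000e+18 = 1.927e+23

1.927e+23 N


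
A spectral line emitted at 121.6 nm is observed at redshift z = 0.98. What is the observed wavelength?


lam_obs = lam_emit * (1 + z) = 121.6 * (1 + 0.98) = 240.768

240.768 nm


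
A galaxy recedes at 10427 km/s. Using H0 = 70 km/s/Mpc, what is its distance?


d = v / H0 = 10427 / 70 = 148.9571

148.9571 Mpc


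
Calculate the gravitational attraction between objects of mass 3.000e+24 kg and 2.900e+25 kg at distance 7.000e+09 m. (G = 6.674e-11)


F = G*m1*m2/r^2 = 6.674e-11 * 3.000e+24 * 2.900e+25 / (7.000e+09)^2 = 6.674e-11 * 8.700e+49 / 4.900e+19 = 1.185e+20

1.185e+20 N


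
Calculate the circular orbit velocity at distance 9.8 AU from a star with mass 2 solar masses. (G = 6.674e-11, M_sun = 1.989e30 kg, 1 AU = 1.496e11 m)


v = sqrt(GM/r) = sqrt(6.674e-11 * 3.978e+30 / 1.466e+12) = 13456.9505

13456.9505 m/s


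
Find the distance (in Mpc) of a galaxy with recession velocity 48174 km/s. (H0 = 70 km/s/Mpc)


d = v / H0 = 48174 / 70 = 688.2

688.2 Mpc


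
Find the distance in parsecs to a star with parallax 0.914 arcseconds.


d = 1/p = 1/0.914 = 1.0941

1.0941 pc


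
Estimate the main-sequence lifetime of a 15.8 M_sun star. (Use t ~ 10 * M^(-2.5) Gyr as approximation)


t = 10 * M^(-2.5) = 10 * 15.8^(-2.5) = 0.0101

0.0101 Gyr


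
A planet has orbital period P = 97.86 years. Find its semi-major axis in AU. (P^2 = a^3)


a = P^(2/3) = 97.86^(2/3) = 21.2359

21.2359 AU


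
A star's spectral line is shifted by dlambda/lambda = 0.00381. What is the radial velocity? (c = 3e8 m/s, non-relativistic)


v = (dlambda/lambda) * c = 0.00381 * 3e8 = 1.143e+06

1.143e+06 m/s


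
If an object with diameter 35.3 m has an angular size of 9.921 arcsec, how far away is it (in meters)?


D = size / theta_rad, theta_rad = 9.921 * pi/(180*3600) = 4.810e-05, D = 733912.6762

733912.6762 m


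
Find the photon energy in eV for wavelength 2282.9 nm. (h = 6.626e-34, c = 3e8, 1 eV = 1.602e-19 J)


E = hc/lambda = 6.626e-34 * 3e8 / 2.283e-06 = 8.707e-20 J = 0.5435 eV

0.5435 eV


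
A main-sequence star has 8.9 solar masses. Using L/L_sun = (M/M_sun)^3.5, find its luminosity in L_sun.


L/L_sun = (M/M_sun)^3.5 = 8.9^3.5 = 2103.1247

2103.1247 L_sun


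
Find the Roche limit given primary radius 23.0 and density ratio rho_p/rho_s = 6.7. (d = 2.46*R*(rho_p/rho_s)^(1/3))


d_Roche = 2.46 * 23.0 * 6.7^(1/3) = 106.6648

106.6648


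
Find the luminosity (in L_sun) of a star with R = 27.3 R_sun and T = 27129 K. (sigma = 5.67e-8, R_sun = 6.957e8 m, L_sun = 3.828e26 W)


R = 27.3 * 6.957e8 m = 1.899261e+10 m. L = 4*pi*R^2*sigma*T^4 = 4*pi*(1.899261e+10)^2 * 5.67e-8 * 27129^4 = 1.392186333e+32 W. L/L_sun = 1.392186333e+32 / 3.828e26 = 363685.0399

363685.0399 L_sun


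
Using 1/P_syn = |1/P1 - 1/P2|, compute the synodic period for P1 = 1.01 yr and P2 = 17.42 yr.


1/P_syn = |1/P1 - 1/P2| = |1/1.01 - 1/17.42| => P_syn = 1.0722

1.0722 years


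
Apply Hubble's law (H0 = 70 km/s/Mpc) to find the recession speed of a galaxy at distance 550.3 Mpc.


v = H0 * d = 70 * 550.3 = 38521.0

38521.0 km/s


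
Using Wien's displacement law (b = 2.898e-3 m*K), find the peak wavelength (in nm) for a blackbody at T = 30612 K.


lam_max = b / T = 2.898e-3 / 30612 = 9.467e-08 m = 94.6688 nm

94.6688 nm


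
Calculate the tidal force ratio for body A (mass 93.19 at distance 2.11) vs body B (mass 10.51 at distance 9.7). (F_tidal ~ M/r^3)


Ratio = (M1/r1^3) / (M2/r2^3) = (93.19/2.11^3) / (10.51/9.7^3) = 861.4586

861.4586


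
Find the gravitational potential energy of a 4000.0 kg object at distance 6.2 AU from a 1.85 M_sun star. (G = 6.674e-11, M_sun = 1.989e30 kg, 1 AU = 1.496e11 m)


M = 1.85 * 1.989e30 kg = 3.67965e+30 kg; r = 6.2 AU * 1.496e11 m/AU = 9.2752e+11 m. U = -GM*m/r = -(6.674e-11 * 3.67965e+30 * 4000.0) / 9.2752e+11 = -1.059e+12

-1.059e+12 J


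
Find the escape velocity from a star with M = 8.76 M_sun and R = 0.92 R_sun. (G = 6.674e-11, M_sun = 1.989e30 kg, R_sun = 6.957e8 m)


M = 8.76 * 1.989e30 kg = 1.742364e+31 kg; R = 0.92 * 6.957e8 m = 6.40044e+08 m. v_esc = sqrt(2GM/R) = sqrt(2 * 6.674e-11 * 1.742364e+31 / 6.40044e+08) = 1.906e+06

1.906e+06 m/s


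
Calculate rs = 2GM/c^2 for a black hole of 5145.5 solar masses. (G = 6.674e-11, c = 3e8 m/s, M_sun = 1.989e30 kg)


M = 5145.5 * 1.989e30 kg = 1.02343995e+34 kg. rs = 2GM/c^2 = 2 * 6.674e-11 * 1.02343995e+34 / (3e8)^2 = 1.518e+07

1.518e+07 m


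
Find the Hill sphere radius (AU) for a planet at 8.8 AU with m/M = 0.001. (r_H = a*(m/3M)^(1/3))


r_H = a * (m/3M)^(1/3) = 8.8 * (0.001/3)^(1/3) = 0.6102

0.6102 AU


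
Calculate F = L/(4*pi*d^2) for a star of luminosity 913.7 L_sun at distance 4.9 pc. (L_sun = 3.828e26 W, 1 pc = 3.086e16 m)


F = L / (4*pi*d^2) = 3.498e+29 / (4*pi*(1.512e+17)^2) = 1.217e-06

1.217e-06 W/m^2


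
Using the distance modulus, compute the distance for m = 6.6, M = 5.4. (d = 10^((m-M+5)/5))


d = 10^((m - M + 5)/5) = 10^((6.6 - 5.4 + 5)/5) = 17.378

17.378 pc


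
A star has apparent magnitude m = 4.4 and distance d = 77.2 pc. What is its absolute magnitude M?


M = m - 5*log10(d) + 5 = 4.4 - 5*log10(77.2) + 5 = -0.0381

-0.0381


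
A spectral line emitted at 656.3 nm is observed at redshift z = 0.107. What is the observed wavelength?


lam_obs = lam_emit * (1 + z) = 656.3 * (1 + 0.107) = 726.5241

726.5241 nm


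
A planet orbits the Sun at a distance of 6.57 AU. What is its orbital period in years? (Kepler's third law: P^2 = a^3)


P = a^(3/2) = 6.57^1.5 = 16.8402

16.8402 years


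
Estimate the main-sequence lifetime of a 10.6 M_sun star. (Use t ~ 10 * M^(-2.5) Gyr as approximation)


t = 10 * M^(-2.5) = 10 * 10.6^(-2.5) = 0.0273

0.0273 Gyr


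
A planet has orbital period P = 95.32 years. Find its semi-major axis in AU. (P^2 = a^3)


a = P^(2/3) = 95.32^(2/3) = 20.8668

20.8668 AU


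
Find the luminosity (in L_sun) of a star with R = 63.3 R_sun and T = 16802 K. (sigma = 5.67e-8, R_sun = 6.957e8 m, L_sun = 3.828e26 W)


R = 63.3 * 6.957e8 m = 4.403781e+10 m. L = 4*pi*R^2*sigma*T^4 = 4*pi*(4.403781e+10)^2 * 5.67e-8 * 16802^4 = 1.101255958e+32 W. L/L_sun = 1.101255958e+32 / 3.828e26 = 287684.4196

287684.4196 L_sun


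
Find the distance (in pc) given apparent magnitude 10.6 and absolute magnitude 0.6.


d = 10^((m - M + 5)/5) = 10^((10.6 - 0.6 + 5)/5) = 1000.0

1000.0 pc


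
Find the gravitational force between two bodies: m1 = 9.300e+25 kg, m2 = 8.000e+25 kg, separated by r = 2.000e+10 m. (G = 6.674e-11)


F = G*m1*m2/r^2 = 6.674e-11 * 9.300e+25 * 8.000e+25 / (2.000e+10)^2 = 6.674e-11 * 7.440e+51 / 4.000e+20 = 1.241e+21

1.241e+21 N


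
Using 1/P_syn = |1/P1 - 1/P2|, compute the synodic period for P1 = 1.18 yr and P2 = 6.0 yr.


1/P_syn = |1/P1 - 1/P2| = |1/1.18 - 1/6.0| => P_syn = 1.4689

1.4689 years


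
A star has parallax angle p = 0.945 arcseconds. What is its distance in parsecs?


d = 1/p = 1/0.945 = 1.0582

1.0582 pc


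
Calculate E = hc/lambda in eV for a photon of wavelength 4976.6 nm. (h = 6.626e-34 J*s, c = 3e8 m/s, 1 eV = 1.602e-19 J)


E = hc/lambda = 6.626e-34 * 3e8 / 4.977e-06 = 3.994e-20 J = 0.2493 eV

0.2493 eV


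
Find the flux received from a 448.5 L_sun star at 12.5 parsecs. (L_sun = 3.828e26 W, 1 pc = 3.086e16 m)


F = L / (4*pi*d^2) = 1.717e+29 / (4*pi*(3.858e+17)^2) = 9.181e-08

9.181e-08 W/m^2


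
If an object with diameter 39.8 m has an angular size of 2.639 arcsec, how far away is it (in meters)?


D = size / theta_rad, theta_rad = 2.639 * pi/(180*3600) = 1.279e-05, D = 3.111e+06

3.111e+06 m


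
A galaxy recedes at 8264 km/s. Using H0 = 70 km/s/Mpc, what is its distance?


d = v / H0 = 8264 / 70 = 118.0571

118.0571 Mpc


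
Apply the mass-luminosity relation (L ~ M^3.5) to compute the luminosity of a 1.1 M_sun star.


L/L_sun = (M/M_sun)^3.5 = 1.1^3.5 = 1.396

1.396 L_sun


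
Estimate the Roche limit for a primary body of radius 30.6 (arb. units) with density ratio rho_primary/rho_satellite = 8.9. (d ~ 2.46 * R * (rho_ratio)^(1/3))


d_Roche = 2.46 * 30.6 * 8.9^(1/3) = 155.9983

155.9983


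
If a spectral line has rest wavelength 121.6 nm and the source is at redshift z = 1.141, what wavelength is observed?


lam_obs = lam_emit * (1 + z) = 121.6 * (1 + 1.141) = 260.3456

260.3456 nm


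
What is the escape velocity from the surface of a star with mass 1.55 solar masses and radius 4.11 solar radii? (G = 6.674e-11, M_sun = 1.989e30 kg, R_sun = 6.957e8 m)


M = 1.55 * 1.989e30 kg = 3.08295e+30 kg; R = 4.11 * 6.957e8 m = 2.859327e+09 m. v_esc = sqrt(2GM/R) = sqrt(2 * 6.674e-11 * 3.08295e+30 / 2.859327e+09) = 379366.8924

379366.8924 m/s


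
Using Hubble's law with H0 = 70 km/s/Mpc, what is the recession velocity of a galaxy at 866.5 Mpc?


v = H0 * d = 70 * 866.5 = 60655.0

60655.0 km/s


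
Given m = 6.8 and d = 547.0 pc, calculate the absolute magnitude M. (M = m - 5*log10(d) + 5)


M = m - 5*log10(d) + 5 = 6.8 - 5*log10(547.0) + 5 = -1.8899

-1.8899


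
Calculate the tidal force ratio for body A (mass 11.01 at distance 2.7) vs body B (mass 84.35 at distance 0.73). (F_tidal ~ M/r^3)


Ratio = (M1/r1^3) / (M2/r2^3) = (11.01/2.7^3) / (84.35/0.73^3) = 0.0026

0.0026


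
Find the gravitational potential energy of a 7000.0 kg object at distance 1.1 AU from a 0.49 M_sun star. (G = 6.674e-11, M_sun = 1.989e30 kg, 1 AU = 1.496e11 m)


M = 0.49 * 1.989e30 kg = 9.7461e+29 kg; r = 1.1 AU * 1.496e11 m/AU = 1.6456e+11 m. U = -GM*m/r = -(6.674e-11 * 9.7461e+29 * 7000.0) / 1.6456e+11 = -2.767e+12

-2.767e+12 J


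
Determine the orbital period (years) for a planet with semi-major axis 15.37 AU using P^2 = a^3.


P = a^(3/2) = 15.37^1.5 = 60.2575

60.2575 years


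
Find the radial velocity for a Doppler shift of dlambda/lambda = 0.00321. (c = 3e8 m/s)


v = (dlambda/lambda) * c = 0.00321 * 3e8 = 963000.0

963000.0 m/s


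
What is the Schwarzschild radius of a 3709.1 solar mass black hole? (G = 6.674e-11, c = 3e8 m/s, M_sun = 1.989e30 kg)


M = 3709.1 * 1.989e30 kg = 7.3773999e+33 kg. rs = 2GM/c^2 = 2 * 6.674e-11 * 7.3773999e+33 / (3e8)^2 = 1.094e+07

1.094e+07 m


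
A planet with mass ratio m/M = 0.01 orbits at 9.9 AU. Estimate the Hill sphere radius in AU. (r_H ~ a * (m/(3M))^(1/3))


r_H = a * (m/3M)^(1/3) = 9.9 * (0.01/3)^(1/3) = 1.4789

1.4789 AU


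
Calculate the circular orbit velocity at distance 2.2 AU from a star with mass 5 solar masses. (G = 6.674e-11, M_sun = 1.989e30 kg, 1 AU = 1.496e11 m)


v = sqrt(GM/r) = sqrt(6.674e-11 * 9.945e+30 / 3.291e+11) = 44907.4461

44907.4461 m/s


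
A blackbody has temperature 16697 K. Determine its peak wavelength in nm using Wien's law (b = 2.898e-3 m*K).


lam_max = b / T = 2.898e-3 / 16697 = 1.736e-07 m = 173.5641 nm

173.5641 nm


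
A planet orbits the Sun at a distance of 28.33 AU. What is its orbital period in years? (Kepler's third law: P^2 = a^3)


P = a^(3/2) = 28.33^1.5 = 150.7891

150.7891 years


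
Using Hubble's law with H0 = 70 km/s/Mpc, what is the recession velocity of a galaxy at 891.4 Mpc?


v = H0 * d = 70 * 891.4 = 62398.0

62398.0 km/s


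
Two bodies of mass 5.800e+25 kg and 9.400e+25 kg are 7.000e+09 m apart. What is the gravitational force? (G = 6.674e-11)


F = G*m1*m2/r^2 = 6.674e-11 * 5.800e+25 * 9.400e+25 / (7.000e+09)^2 = 6.674e-11 * 5.452e+51 / 4.900e+19 = 7.426e+21

7.426e+21 N


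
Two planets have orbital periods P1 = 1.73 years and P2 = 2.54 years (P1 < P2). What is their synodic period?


1/P_syn = |1/P1 - 1/P2| = |1/1.73 - 1/2.54| => P_syn = 5.4249

5.4249 years


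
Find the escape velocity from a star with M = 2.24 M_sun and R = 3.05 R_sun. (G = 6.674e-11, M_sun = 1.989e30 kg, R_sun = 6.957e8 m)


M = 2.24 * 1.989e30 kg = 4.45536e+30 kg; R = 3.05 * 6.957e8 m = 2.121885e+09 m. v_esc = sqrt(2GM/R) = sqrt(2 * 6.674e-11 * 4.45536e+30 / 2.121885e+09) = 529405.6578

529405.6578 m/s


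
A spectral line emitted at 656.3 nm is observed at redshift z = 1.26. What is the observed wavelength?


lam_obs = lam_emit * (1 + z) = 656.3 * (1 + 1.26) = 1483.238

1483.238 nm


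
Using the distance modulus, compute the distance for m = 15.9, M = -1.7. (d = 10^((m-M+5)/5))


d = 10^((m - M + 5)/5) = 10^((15.9 - -1.7 + 5)/5) = 33113.1121

33113.1121 pc


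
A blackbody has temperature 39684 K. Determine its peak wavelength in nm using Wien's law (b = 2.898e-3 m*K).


lam_max = b / T = 2.898e-3 / 39684 = 7.303e-08 m = 73.0269 nm

73.0269 nm


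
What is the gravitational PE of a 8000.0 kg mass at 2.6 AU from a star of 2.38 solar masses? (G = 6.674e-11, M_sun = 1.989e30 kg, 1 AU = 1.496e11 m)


M = 2.38 * 1.989e30 kg = 4.73382e+30 kg; r = 2.6 AU * 1.496e11 m/AU = 3.8896e+11 m. U = -GM*m/r = -(6.674e-11 * 4.73382e+30 * 8000.0) / 3.8896e+11 = -6.498e+12

-6.498e+12 J


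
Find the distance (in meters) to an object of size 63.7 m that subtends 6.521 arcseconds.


D = size / theta_rad, theta_rad = 6.521 * pi/(180*3600) = 3.161e-05, D = 2.015e+06

2.015e+06 m


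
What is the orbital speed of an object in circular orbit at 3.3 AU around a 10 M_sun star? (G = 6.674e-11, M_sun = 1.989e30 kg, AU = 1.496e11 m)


v = sqrt(GM/r) = sqrt(6.674e-11 * 1.989e+31 / 4.937e+11) = 51854.6522

51854.6522 m/s


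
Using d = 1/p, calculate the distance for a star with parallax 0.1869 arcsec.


d = 1/p = 1/0.1869 = 5.3505

5.3505 pc


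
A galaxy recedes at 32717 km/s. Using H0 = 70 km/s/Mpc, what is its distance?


d = v / H0 = 32717 / 70 = 467.3857

467.3857 Mpc


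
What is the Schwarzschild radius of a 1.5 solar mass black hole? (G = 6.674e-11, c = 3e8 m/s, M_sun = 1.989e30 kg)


M = 1.5 * 1.989e30 kg = 2.9835e+30 kg. rs = 2GM/c^2 = 2 * 6.674e-11 * 2.9835e+30 / (3e8)^2 = 4424.862

4424.862 m
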